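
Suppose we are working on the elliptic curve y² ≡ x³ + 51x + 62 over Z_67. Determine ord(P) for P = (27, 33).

2P: tangent at (27, 33): λ = (3·27² + 51)/(2·33) ≡ 27/66. 66⁻¹ ≡ 66 (mod 67), so λ ≡ 27·66 ≡ 40.
  x = λ² - 27 - 27 = 1600 - 54 ≡ 5; y = λ·(27 - 5) - 33 ≡ 43. → (5, 43)
3P: (5, 43) + (27, 33). λ = (33 - 43)/(27 - 5) ≡ 57/22 mod 67. 22⁻¹ ≡ 64 (mod 67), so λ ≡ 30.
  x = λ² - 5 - 27 = 900 - 32 ≡ 64; y = λ·(5 - 64) - 43 ≡ 63. → (64, 63)
4P: (64, 63) + (27, 33). λ = (33 - 63)/(27 - 64) ≡ 37/30 mod 67. 30⁻¹ ≡ 38 (mod 67), so λ ≡ 66.
  x = λ² - 64 - 27 = 4356 - 91 ≡ 44; y = λ·(64 - 44) - 63 ≡ 51. → (44, 51)
5P: (44, 51) + (27, 33). λ = (33 - 51)/(27 - 44) ≡ 49/50 mod 67. 50⁻¹ ≡ 63 (mod 67), so λ ≡ 5.
  x = λ² - 44 - 27 = 25 - 71 ≡ 21; y = λ·(44 - 21) - 51 ≡ 64. → (21, 64)
6P: (21, 64) + (27, 33). λ = (33 - 64)/(27 - 21) ≡ 36/6 mod 67. 6⁻¹ ≡ 56 (mod 67), so λ ≡ 6.
  x = λ² - 21 - 27 = 36 - 48 ≡ 55; y = λ·(21 - 55) - 64 ≡ 0. → (55, 0)
7P: (55, 0) + (27, 33). λ = (33 - 0)/(27 - 55) ≡ 33/39 mod 67. 39⁻¹ ≡ 55 (mod 67), so λ ≡ 6.
  x = λ² - 55 - 27 = 36 - 82 ≡ 21; y = λ·(55 - 21) - 0 ≡ 3. → (21, 3)
8P: (21, 3) + (27, 33). λ = (33 - 3)/(27 - 21) ≡ 30/6 mod 67. 6⁻¹ ≡ 56 (mod 67) since 6·56 = 336 ≡ 1, so λ ≡ 5.
  x = λ² - 21 - 27 = 25 - 48 ≡ 44; y = λ·(21 - 44) - 3 ≡ 16. → (44, 16)
9P: (44, 16) + (27, 33). λ = (33 - 16)/(27 - 44) ≡ 17/50 mod 67. 50⁻¹ ≡ 63 (mod 67), so λ ≡ 66.
  x = λ² - 44 - 27 = 4356 - 71 ≡ 64; y = λ·(44 - 64) - 16 ≡ 4. → (64, 4)
10P: (64, 4) + (27, 33). λ = (33 - 4)/(27 - 64) ≡ 29/30 mod 67. 30⁻¹ ≡ 38 (mod 67) since 30·38 = 1140 ≡ 1, so λ ≡ 30.
  x = λ² - 64 - 27 = 900 - 91 ≡ 5; y = λ·(64 - 5) - 4 ≡ 24. → (5, 24)
11P: (5, 24) + (27, 33). λ = (33 - 24)/(27 - 5) ≡ 9/22 mod 67. 22⁻¹ ≡ 64 (mod 67), so λ ≡ 40.
  x = λ² - 5 - 27 = 1600 - 32 ≡ 27; y = λ·(5 - 27) - 24 ≡ 34. → (27, 34)
12P: (27, 34) + (27, 33): same x and y₁ ≡ -y₂, so the sum is 𝒪.
12P = 𝒪, so the order is 12.

12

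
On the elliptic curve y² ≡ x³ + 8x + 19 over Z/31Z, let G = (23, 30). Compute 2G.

(3, 16)

tangent at (23, 30): λ = (3·23² + 8)/(2·30) ≡ 14/29. 29⁻¹ ≡ 15 (mod 31), so λ ≡ 14·15 ≡ 24.
  x = λ² - 23 - 23 = 576 - 46 ≡ 3; y = λ·(23 - 3) - 30 ≡ 16. → (3, 16)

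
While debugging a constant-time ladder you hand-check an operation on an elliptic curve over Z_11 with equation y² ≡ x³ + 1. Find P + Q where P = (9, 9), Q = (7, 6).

(9, 9) + (7, 6). λ = (6 - 9)/(7 - 9) ≡ 8/9 mod 11. 9⁻¹ ≡ 5 (mod 11), so λ ≡ 7.
  x = λ² - 9 - 7 = 49 - 16 ≡ 0; y = λ·(9 - 0) - 9 ≡ 10. → (0, 10)

(0, 10)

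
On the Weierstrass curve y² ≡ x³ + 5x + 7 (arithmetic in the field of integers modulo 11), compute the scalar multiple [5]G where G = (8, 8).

(5, 5)

Repeated addition: build up to 5G.
2G: tangent at (8, 8): λ = (3·8² + 5)/(2·8) ≡ 10/5. 5⁻¹ ≡ 9 (mod 11), so λ ≡ 10·9 ≡ 2.
  x = λ² - 8 - 8 = 4 - 16 ≡ 10; y = λ·(8 - 10) - 8 ≡ 10. → (10, 10)
3G: (10, 10) + (8, 8). λ = (8 - 10)/(8 - 10) ≡ 9/9 mod 11. 9⁻¹ ≡ 5 (mod 11), so λ ≡ 1.
  x = λ² - 10 - 8 = 1 - 18 ≡ 5; y = λ·(10 - 5) - 10 ≡ 6. → (5, 6)
4G: (5, 6) + (8, 8). λ = (8 - 6)/(8 - 5) ≡ 2/3 mod 11. 3⁻¹ ≡ 4 (mod 11), so λ ≡ 8.
  x = λ² - 5 - 8 = 64 - 13 ≡ 7; y = λ·(5 - 7) - 6 ≡ 0. → (7, 0)
5G: (7, 0) + (8, 8). λ = (8 - 0)/(8 - 7) ≡ 8/1 mod 11. 1⁻¹ ≡ 1 (mod 11) since 1·1 = 1 ≡ 1, so λ ≡ 8.
  x = λ² - 7 - 8 = 64 - 15 ≡ 5; y = λ·(7 - 5) - 0 ≡ 5. → (5, 5)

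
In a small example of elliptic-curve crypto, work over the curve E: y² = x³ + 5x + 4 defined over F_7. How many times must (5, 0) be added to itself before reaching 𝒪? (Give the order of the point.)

2

2P: (5, 0) + (5, 0): same x and y₁ ≡ -y₂, so the sum is 𝒪.
2P = 𝒪, so the order is 2.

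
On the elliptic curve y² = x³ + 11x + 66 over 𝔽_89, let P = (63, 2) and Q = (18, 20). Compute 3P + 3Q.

(75, 4)

First 3P:
Repeated addition: build up to 3P.
2P: tangent at (63, 2): λ = (3·63² + 11)/(2·2) ≡ 81/4. 4⁻¹ ≡ 67 (mod 89) since 4·67 = 268 ≡ 1, so λ ≡ 81·67 ≡ 87.
  x = λ² - 63 - 63 = 7569 - 126 ≡ 56; y = λ·(63 - 56) - 2 ≡ 73. → (56, 73)
3P: (56, 73) + (63, 2). λ = (2 - 73)/(63 - 56) ≡ 18/7 mod 89. 7⁻¹ ≡ 51 (mod 89), so λ ≡ 28.
  x = λ² - 56 - 63 = 784 - 119 ≡ 42; y = λ·(56 - 42) - 73 ≡ 52. → (42, 52)
3P = (42, 52).
Next 3Q:
Repeated addition: build up to 3Q.
2Q: tangent at (18, 20): λ = (3·18² + 11)/(2·20) ≡ 4/40. 40⁻¹ ≡ 69 (mod 89), so λ ≡ 4·69 ≡ 9.
  x = λ² - 18 - 18 = 81 - 36 ≡ 45; y = λ·(18 - 45) - 20 ≡ 4. → (45, 4)
3Q: (45, 4) + (18, 20). λ = (20 - 4)/(18 - 45) ≡ 16/62 mod 89. 62⁻¹ ≡ 56 (mod 89), so λ ≡ 6.
  x = λ² - 45 - 18 = 36 - 63 ≡ 62; y = λ·(45 - 62) - 4 ≡ 72. → (62, 72)
3Q = (62, 72).
Finally 3P + 3Q:
(42, 52) + (62, 72). λ = (72 - 52)/(62 - 42) ≡ 20/20 mod 89. 20⁻¹ ≡ 49 (mod 89) since 20·49 = 980 ≡ 1, so λ ≡ 1.
  x = λ² - 42 - 62 = 1 - 104 ≡ 75; y = λ·(42 - 75) - 52 ≡ 4. → (75, 4)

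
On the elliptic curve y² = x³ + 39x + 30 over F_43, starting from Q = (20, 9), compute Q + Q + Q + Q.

(34, 38)

Double-and-add on 4 = (100)₂. Start with Q = (20, 9) for the leading 1-bit.
double: tangent at (20, 9): λ = (3·20² + 39)/(2·9) ≡ 35/18. 18⁻¹ ≡ 12 (mod 43), so λ ≡ 35·12 ≡ 33.
  x = λ² - 20 - 20 = 1089 - 40 ≡ 17; y = λ·(20 - 17) - 9 ≡ 4. → (17, 4)
double: tangent at (17, 4): λ = (3·17² + 39)/(2·4) ≡ 3/8. 8⁻¹ ≡ 27 (mod 43), so λ ≡ 3·27 ≡ 38.
  x = λ² - 17 - 17 = 1444 - 34 ≡ 34; y = λ·(17 - 34) - 4 ≡ 38. → (34, 38)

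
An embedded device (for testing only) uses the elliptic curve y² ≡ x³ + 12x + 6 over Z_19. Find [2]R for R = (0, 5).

tangent at (0, 5): λ = (3·0² + 12)/(2·5) ≡ 12/10. 10⁻¹ ≡ 2 (mod 19), so λ ≡ 12·2 ≡ 5.
  x = λ² - 0 - 0 = 25 - 0 ≡ 6; y = λ·(0 - 6) - 5 ≡ 3. → (6, 3)

(6, 3)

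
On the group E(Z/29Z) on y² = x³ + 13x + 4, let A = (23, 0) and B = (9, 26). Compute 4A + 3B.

(15, 6)

First 4A:
Double-and-add on 4 = (100)₂. Start with A = (23, 0) for the leading 1-bit.
double: (23, 0) + (23, 0): same x and y₁ ≡ -y₂, so the sum is O.
double: O + O = O (identity).
4A = O.
Next 3B:
Repeated addition: build up to 3B.
2B: tangent at (9, 26): λ = (3·9² + 13)/(2·26) ≡ 24/23. 23⁻¹ ≡ 24 (mod 29), so λ ≡ 24·24 ≡ 25.
  x = λ² - 9 - 9 = 625 - 18 ≡ 27; y = λ·(9 - 27) - 26 ≡ 17. → (27, 17)
3B: (27, 17) + (9, 26). λ = (26 - 17)/(9 - 27) ≡ 9/11 mod 29. 11⁻¹ ≡ 8 (mod 29), so λ ≡ 14.
  x = λ² - 27 - 9 = 196 - 36 ≡ 15; y = λ·(27 - 15) - 17 ≡ 6. → (15, 6)
3B = (15, 6).
Finally 4A + 3B:
O + (15, 6) = (15, 6) (identity).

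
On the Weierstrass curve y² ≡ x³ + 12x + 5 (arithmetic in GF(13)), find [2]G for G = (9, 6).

tangent at (9, 6): λ = (3·9² + 12)/(2·6) ≡ 8/12. 12⁻¹ ≡ 12 (mod 13), so λ ≡ 8·12 ≡ 5.
  x = λ² - 9 - 9 = 25 - 18 ≡ 7; y = λ·(9 - 7) - 6 ≡ 4. → (7, 4)

(7, 4)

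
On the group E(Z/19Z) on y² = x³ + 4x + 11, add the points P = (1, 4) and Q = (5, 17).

(1, 15)

(1, 4) + (5, 17). λ = (17 - 4)/(5 - 1) ≡ 13/4 mod 19. 4⁻¹ ≡ 5 (mod 19), so λ ≡ 8.
  x = λ² - 1 - 5 = 64 - 6 ≡ 1; y = λ·(1 - 1) - 4 ≡ 15. → (1, 15)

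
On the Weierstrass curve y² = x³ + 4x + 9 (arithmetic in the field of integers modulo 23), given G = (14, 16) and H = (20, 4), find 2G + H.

(5, 19)

First 2G:
Repeated addition: build up to 2G.
2G: tangent at (14, 16): λ = (3·14² + 4)/(2·16) ≡ 17/9. 9⁻¹ ≡ 18 (mod 23), so λ ≡ 17·18 ≡ 7.
  x = λ² - 14 - 14 = 49 - 28 ≡ 21; y = λ·(14 - 21) - 16 ≡ 4. → (21, 4)
2G = (21, 4).
Finally 2G + H:
(21, 4) + (20, 4). λ = (4 - 4)/(20 - 21) ≡ 0/22 mod 23. 22⁻¹ ≡ 22 (mod 23), so λ ≡ 0.
  x = λ² - 21 - 20 = 0 - 41 ≡ 5; y = λ·(21 - 5) - 4 ≡ 19. → (5, 19)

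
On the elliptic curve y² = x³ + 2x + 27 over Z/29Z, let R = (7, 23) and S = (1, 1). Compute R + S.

(28, 16)

(7, 23) + (1, 1). λ = (1 - 23)/(1 - 7) ≡ 7/23 mod 29. 23⁻¹ ≡ 24 (mod 29) since 23·24 = 552 ≡ 1, so λ ≡ 23.
  x = λ² - 7 - 1 = 529 - 8 ≡ 28; y = λ·(7 - 28) - 23 ≡ 16. → (28, 16)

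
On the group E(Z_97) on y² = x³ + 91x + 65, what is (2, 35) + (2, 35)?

tangent at (2, 35): λ = (3·2² + 91)/(2·35) ≡ 6/70. 70⁻¹ ≡ 79 (mod 97), so λ ≡ 6·79 ≡ 86.
  x = λ² - 2 - 2 = 7396 - 4 ≡ 20; y = λ·(2 - 20) - 35 ≡ 66. → (20, 66)

(20, 66)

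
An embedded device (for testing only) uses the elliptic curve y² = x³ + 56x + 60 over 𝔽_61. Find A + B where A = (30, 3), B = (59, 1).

(30, 3) + (59, 1). λ = (1 - 3)/(59 - 30) ≡ 59/29 mod 61. 29⁻¹ ≡ 40 (mod 61) since 29·40 = 1160 ≡ 1, so λ ≡ 42.
  x = λ² - 30 - 59 = 1764 - 89 ≡ 28; y = λ·(30 - 28) - 3 ≡ 20. → (28, 20)

(28, 20)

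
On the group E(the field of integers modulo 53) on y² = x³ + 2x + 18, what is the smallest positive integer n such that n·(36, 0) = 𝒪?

2P: (36, 0) + (36, 0): same x and y₁ ≡ -y₂, so the sum is 𝒪.
2P = 𝒪, so the order is 2.

2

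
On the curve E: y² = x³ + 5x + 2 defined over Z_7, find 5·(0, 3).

Write P = (0, 3).
Double-and-add on 5 = (101)₂. Start with P = (0, 3) for the leading 1-bit.
double: tangent at (0, 3): λ = (3·0² + 5)/(2·3) ≡ 5/6. 6⁻¹ ≡ 6 (mod 7) since 6·6 = 36 ≡ 1, so λ ≡ 5·6 ≡ 2.
  x = λ² - 0 - 0 = 4 - 0 ≡ 4; y = λ·(0 - 4) - 3 ≡ 3. → (4, 3)
double: tangent at (4, 3): λ = (3·4² + 5)/(2·3) ≡ 4/6. 6⁻¹ ≡ 6 (mod 7), so λ ≡ 4·6 ≡ 3.
  x = λ² - 4 - 4 = 9 - 8 ≡ 1; y = λ·(4 - 1) - 3 ≡ 6. → (1, 6)
add P: (1, 6) + (0, 3). λ = (3 - 6)/(0 - 1) ≡ 4/6 mod 7. 6⁻¹ ≡ 6 (mod 7), so λ ≡ 3.
  x = λ² - 1 - 0 = 9 - 1 ≡ 1; y = λ·(1 - 1) - 6 ≡ 1. → (1, 1)

(1, 1)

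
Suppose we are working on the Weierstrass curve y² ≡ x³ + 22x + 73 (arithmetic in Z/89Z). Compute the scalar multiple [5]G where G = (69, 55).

(9, 56)

Double-and-add on 5 = (101)₂. Start with G = (69, 55) for the leading 1-bit.
double: tangent at (69, 55): λ = (3·69² + 22)/(2·55) ≡ 65/21. 21⁻¹ ≡ 17 (mod 89), so λ ≡ 65·17 ≡ 37.
  x = λ² - 69 - 69 = 1369 - 138 ≡ 74; y = λ·(69 - 74) - 55 ≡ 27. → (74, 27)
double: tangent at (74, 27): λ = (3·74² + 22)/(2·27) ≡ 74/54. 54⁻¹ ≡ 61 (mod 89), so λ ≡ 74·61 ≡ 64.
  x = λ² - 74 - 74 = 4096 - 148 ≡ 32; y = λ·(74 - 32) - 27 ≡ 80. → (32, 80)
add G: (32, 80) + (69, 55). λ = (55 - 80)/(69 - 32) ≡ 64/37 mod 89. 37⁻¹ ≡ 77 (mod 89) since 37·77 = 2849 ≡ 1, so λ ≡ 33.
  x = λ² - 32 - 69 = 1089 - 101 ≡ 9; y = λ·(32 - 9) - 80 ≡ 56. → (9, 56)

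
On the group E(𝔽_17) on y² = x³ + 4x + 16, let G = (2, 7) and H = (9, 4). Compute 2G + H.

(1, 2)

First 2G:
Repeated addition: build up to 2G.
2G: tangent at (2, 7): λ = (3·2² + 4)/(2·7) ≡ 16/14. 14⁻¹ ≡ 11 (mod 17), so λ ≡ 16·11 ≡ 6.
  x = λ² - 2 - 2 = 36 - 4 ≡ 15; y = λ·(2 - 15) - 7 ≡ 0. → (15, 0)
2G = (15, 0).
Finally 2G + H:
(15, 0) + (9, 4). λ = (4 - 0)/(9 - 15) ≡ 4/11 mod 17. 11⁻¹ ≡ 14 (mod 17), so λ ≡ 5.
  x = λ² - 15 - 9 = 25 - 24 ≡ 1; y = λ·(15 - 1) - 0 ≡ 2. → (1, 2)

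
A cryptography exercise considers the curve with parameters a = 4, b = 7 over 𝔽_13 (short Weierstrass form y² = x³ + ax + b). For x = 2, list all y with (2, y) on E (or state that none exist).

6, 7

x³ + 4x + 7 = 23 ≡ 10 (mod 13).
Square roots of 10 mod 13: 6 and 7 (since 6² = 36 ≡ 10).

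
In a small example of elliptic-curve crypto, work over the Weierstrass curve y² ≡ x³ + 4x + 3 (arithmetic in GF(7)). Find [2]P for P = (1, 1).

tangent at (1, 1): λ = (3·1² + 4)/(2·1) ≡ 0/2. 2⁻¹ ≡ 4 (mod 7) since 2·4 = 8 ≡ 1, so λ ≡ 0·4 ≡ 0.
  x = λ² - 1 - 1 = 0 - 2 ≡ 5; y = λ·(1 - 5) - 1 ≡ 6. → (5, 6)

(5, 6)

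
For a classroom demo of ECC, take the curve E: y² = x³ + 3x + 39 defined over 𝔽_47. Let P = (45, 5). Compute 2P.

tangent at (45, 5): λ = (3·45² + 3)/(2·5) ≡ 15/10. 10⁻¹ ≡ 33 (mod 47) since 10·33 = 330 ≡ 1, so λ ≡ 15·33 ≡ 25.
  x = λ² - 45 - 45 = 625 - 90 ≡ 18; y = λ·(45 - 18) - 5 ≡ 12. → (18, 12)

(18, 12)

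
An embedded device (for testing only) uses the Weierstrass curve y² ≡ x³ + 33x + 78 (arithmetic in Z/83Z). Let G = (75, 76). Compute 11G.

Repeated addition: build up to 11G.
2G: tangent at (75, 76): λ = (3·75² + 33)/(2·76) ≡ 59/69. 69⁻¹ ≡ 77 (mod 83), so λ ≡ 59·77 ≡ 61.
  x = λ² - 75 - 75 = 3721 - 150 ≡ 2; y = λ·(75 - 2) - 76 ≡ 61. → (2, 61)
3G: (2, 61) + (75, 76). λ = (76 - 61)/(75 - 2) ≡ 15/73 mod 83. 73⁻¹ ≡ 58 (mod 83) since 73·58 = 4234 ≡ 1, so λ ≡ 40.
  x = λ² - 2 - 75 = 1600 - 77 ≡ 29; y = λ·(2 - 29) - 61 ≡ 21. → (29, 21)
4G: (29, 21) + (75, 76). λ = (76 - 21)/(75 - 29) ≡ 55/46 mod 83. 46⁻¹ ≡ 74 (mod 83) since 46·74 = 3404 ≡ 1, so λ ≡ 3.
  x = λ² - 29 - 75 = 9 - 104 ≡ 71; y = λ·(29 - 71) - 21 ≡ 19. → (71, 19)
5G: (71, 19) + (75, 76). λ = (76 - 19)/(75 - 71) ≡ 57/4 mod 83. 4⁻¹ ≡ 21 (mod 83), so λ ≡ 35.
  x = λ² - 71 - 75 = 1225 - 146 ≡ 0; y = λ·(71 - 0) - 19 ≡ 59. → (0, 59)
6G: (0, 59) + (75, 76). λ = (76 - 59)/(75 - 0) ≡ 17/75 mod 83. 75⁻¹ ≡ 31 (mod 83), so λ ≡ 29.
  x = λ² - 0 - 75 = 841 - 75 ≡ 19; y = λ·(0 - 19) - 59 ≡ 54. → (19, 54)
7G: (19, 54) + (75, 76). λ = (76 - 54)/(75 - 19) ≡ 22/56 mod 83. 56⁻¹ ≡ 43 (mod 83) since 56·43 = 2408 ≡ 1, so λ ≡ 33.
  x = λ² - 19 - 75 = 1089 - 94 ≡ 82; y = λ·(19 - 82) - 54 ≡ 25. → (82, 25)
8G: (82, 25) + (75, 76). λ = (76 - 25)/(75 - 82) ≡ 51/76 mod 83. 76⁻¹ ≡ 71 (mod 83) since 76·71 = 5396 ≡ 1, so λ ≡ 52.
  x = λ² - 82 - 75 = 2704 - 157 ≡ 57; y = λ·(82 - 57) - 25 ≡ 30. → (57, 30)
9G: (57, 30) + (75, 76). λ = (76 - 30)/(75 - 57) ≡ 46/18 mod 83. 18⁻¹ ≡ 60 (mod 83) since 18·60 = 1080 ≡ 1, so λ ≡ 21.
  x = λ² - 57 - 75 = 441 - 132 ≡ 60; y = λ·(57 - 60) - 30 ≡ 73. → (60, 73)
10G: (60, 73) + (75, 76). λ = (76 - 73)/(75 - 60) ≡ 3/15 mod 83. 15⁻¹ ≡ 72 (mod 83) since 15·72 = 1080 ≡ 1, so λ ≡ 50.
  x = λ² - 60 - 75 = 2500 - 135 ≡ 41; y = λ·(60 - 41) - 73 ≡ 47. → (41, 47)
11G: (41, 47) + (75, 76). λ = (76 - 47)/(75 - 41) ≡ 29/34 mod 83. 34⁻¹ ≡ 22 (mod 83), so λ ≡ 57.
  x = λ² - 41 - 75 = 3249 - 116 ≡ 62; y = λ·(41 - 62) - 47 ≡ 1. → (62, 1)

(62, 1)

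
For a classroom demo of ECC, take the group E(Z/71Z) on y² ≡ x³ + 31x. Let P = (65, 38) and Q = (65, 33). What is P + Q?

The two points share x = 65 and their y-coordinates satisfy 38 + 33 ≡ 0 (mod 71), so they are inverses. Their sum is 𝒪.

O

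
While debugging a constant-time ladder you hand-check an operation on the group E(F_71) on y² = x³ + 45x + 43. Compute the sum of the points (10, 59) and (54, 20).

(10, 59) + (54, 20). λ = (20 - 59)/(54 - 10) ≡ 32/44 mod 71. 44⁻¹ ≡ 21 (mod 71) since 44·21 = 924 ≡ 1, so λ ≡ 33.
  x = λ² - 10 - 54 = 1089 - 64 ≡ 31; y = λ·(10 - 31) - 59 ≡ 29. → (31, 29)

(31, 29)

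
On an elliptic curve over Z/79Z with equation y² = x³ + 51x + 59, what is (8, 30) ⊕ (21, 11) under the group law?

(11, 23)

(8, 30) + (21, 11). λ = (11 - 30)/(21 - 8) ≡ 60/13 mod 79. 13⁻¹ ≡ 73 (mod 79), so λ ≡ 35.
  x = λ² - 8 - 21 = 1225 - 29 ≡ 11; y = λ·(8 - 11) - 30 ≡ 23. → (11, 23)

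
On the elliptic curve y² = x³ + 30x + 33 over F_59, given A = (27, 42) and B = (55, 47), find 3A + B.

First 3A:
Repeated addition: build up to 3A.
2A: tangent at (27, 42): λ = (3·27² + 30)/(2·42) ≡ 34/25. 25⁻¹ ≡ 26 (mod 59), so λ ≡ 34·26 ≡ 58.
  x = λ² - 27 - 27 = 3364 - 54 ≡ 6; y = λ·(27 - 6) - 42 ≡ 55. → (6, 55)
3A: (6, 55) + (27, 42). λ = (42 - 55)/(27 - 6) ≡ 46/21 mod 59. 21⁻¹ ≡ 45 (mod 59) since 21·45 = 945 ≡ 1, so λ ≡ 5.
  x = λ² - 6 - 27 = 25 - 33 ≡ 51; y = λ·(6 - 51) - 55 ≡ 15. → (51, 15)
3A = (51, 15).
Finally 3A + B:
(51, 15) + (55, 47). λ = (47 - 15)/(55 - 51) ≡ 32/4 mod 59. 4⁻¹ ≡ 15 (mod 59), so λ ≡ 8.
  x = λ² - 51 - 55 = 64 - 106 ≡ 17; y = λ·(51 - 17) - 15 ≡ 21. → (17, 21)

(17, 21)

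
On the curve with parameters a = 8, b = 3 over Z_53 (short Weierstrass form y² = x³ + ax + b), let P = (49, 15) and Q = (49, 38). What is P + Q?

O

The two points share x = 49 and their y-coordinates satisfy 15 + 38 ≡ 0 (mod 53), so they are inverses. Their sum is ∞.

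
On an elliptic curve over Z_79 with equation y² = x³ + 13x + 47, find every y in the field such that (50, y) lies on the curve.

x³ + 13x + 47 = 125697 ≡ 8 (mod 79).
Square roots of 8 mod 79: 18 and 61 (since 18² = 324 ≡ 8).

18, 61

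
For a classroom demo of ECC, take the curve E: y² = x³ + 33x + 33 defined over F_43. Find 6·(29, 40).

(2, 8)

Write G = (29, 40).
Repeated addition: build up to 6G.
2G: tangent at (29, 40): λ = (3·29² + 33)/(2·40) ≡ 19/37. 37⁻¹ ≡ 7 (mod 43) since 37·7 = 259 ≡ 1, so λ ≡ 19·7 ≡ 4.
  x = λ² - 29 - 29 = 16 - 58 ≡ 1; y = λ·(29 - 1) - 40 ≡ 29. → (1, 29)
3G: (1, 29) + (29, 40). λ = (40 - 29)/(29 - 1) ≡ 11/28 mod 43. 28⁻¹ ≡ 20 (mod 43) since 28·20 = 560 ≡ 1, so λ ≡ 5.
  x = λ² - 1 - 29 = 25 - 30 ≡ 38; y = λ·(1 - 38) - 29 ≡ 1. → (38, 1)
4G: (38, 1) + (29, 40). λ = (40 - 1)/(29 - 38) ≡ 39/34 mod 43. 34⁻¹ ≡ 19 (mod 43) since 34·19 = 646 ≡ 1, so λ ≡ 10.
  x = λ² - 38 - 29 = 100 - 67 ≡ 33; y = λ·(38 - 33) - 1 ≡ 6. → (33, 6)
5G: (33, 6) + (29, 40). λ = (40 - 6)/(29 - 33) ≡ 34/39 mod 43. 39⁻¹ ≡ 32 (mod 43), so λ ≡ 13.
  x = λ² - 33 - 29 = 169 - 62 ≡ 21; y = λ·(33 - 21) - 6 ≡ 21. → (21, 21)
6G: (21, 21) + (29, 40). λ = (40 - 21)/(29 - 21) ≡ 19/8 mod 43. 8⁻¹ ≡ 27 (mod 43) since 8·27 = 216 ≡ 1, so λ ≡ 40.
  x = λ² - 21 - 29 = 1600 - 50 ≡ 2; y = λ·(21 - 2) - 21 ≡ 8. → (2, 8)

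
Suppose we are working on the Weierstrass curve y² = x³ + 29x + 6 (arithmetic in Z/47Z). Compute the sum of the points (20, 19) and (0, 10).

(20, 19) + (0, 10). λ = (10 - 19)/(0 - 20) ≡ 38/27 mod 47. 27⁻¹ ≡ 7 (mod 47), so λ ≡ 31.
  x = λ² - 20 - 0 = 961 - 20 ≡ 1; y = λ·(20 - 1) - 19 ≡ 6. → (1, 6)

(1, 6)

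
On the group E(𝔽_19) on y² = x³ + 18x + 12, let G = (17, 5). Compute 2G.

tangent at (17, 5): λ = (3·17² + 18)/(2·5) ≡ 11/10. 10⁻¹ ≡ 2 (mod 19), so λ ≡ 11·2 ≡ 3.
  x = λ² - 17 - 17 = 9 - 34 ≡ 13; y = λ·(17 - 13) - 5 ≡ 7. → (13, 7)

(13, 7)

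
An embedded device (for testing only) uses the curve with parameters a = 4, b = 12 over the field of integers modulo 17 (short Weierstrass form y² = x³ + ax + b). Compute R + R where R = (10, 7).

tangent at (10, 7): λ = (3·10² + 4)/(2·7) ≡ 15/14. 14⁻¹ ≡ 11 (mod 17), so λ ≡ 15·11 ≡ 12.
  x = λ² - 10 - 10 = 144 - 20 ≡ 5; y = λ·(10 - 5) - 7 ≡ 2. → (5, 2)

(5, 2)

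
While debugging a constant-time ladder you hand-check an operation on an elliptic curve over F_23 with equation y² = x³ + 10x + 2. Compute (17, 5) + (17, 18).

O

The two points share x = 17 and their y-coordinates satisfy 5 + 18 ≡ 0 (mod 23), so they are inverses. Their sum is O.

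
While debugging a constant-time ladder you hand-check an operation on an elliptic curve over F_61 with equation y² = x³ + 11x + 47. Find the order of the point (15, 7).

9

2P: tangent at (15, 7): λ = (3·15² + 11)/(2·7) ≡ 15/14. 14⁻¹ ≡ 48 (mod 61), so λ ≡ 15·48 ≡ 49.
  x = λ² - 15 - 15 = 2401 - 30 ≡ 53; y = λ·(15 - 53) - 7 ≡ 22. → (53, 22)
3P: (53, 22) + (15, 7). λ = (7 - 22)/(15 - 53) ≡ 46/23 mod 61. 23⁻¹ ≡ 8 (mod 61), so λ ≡ 2.
  x = λ² - 53 - 15 = 4 - 68 ≡ 58; y = λ·(53 - 58) - 22 ≡ 29. → (58, 29)
4P: (58, 29) + (15, 7). λ = (7 - 29)/(15 - 58) ≡ 39/18 mod 61. 18⁻¹ ≡ 17 (mod 61) since 18·17 = 306 ≡ 1, so λ ≡ 53.
  x = λ² - 58 - 15 = 2809 - 73 ≡ 52; y = λ·(58 - 52) - 29 ≡ 45. → (52, 45)
5P: (52, 45) + (15, 7). λ = (7 - 45)/(15 - 52) ≡ 23/24 mod 61. 24⁻¹ ≡ 28 (mod 61), so λ ≡ 34.
  x = λ² - 52 - 15 = 1156 - 67 ≡ 52; y = λ·(52 - 52) - 45 ≡ 16. → (52, 16)
6P: (52, 16) + (15, 7). λ = (7 - 16)/(15 - 52) ≡ 52/24 mod 61. 24⁻¹ ≡ 28 (mod 61), so λ ≡ 53.
  x = λ² - 52 - 15 = 2809 - 67 ≡ 58; y = λ·(52 - 58) - 16 ≡ 32. → (58, 32)
7P: (58, 32) + (15, 7). λ = (7 - 32)/(15 - 58) ≡ 36/18 mod 61. 18⁻¹ ≡ 17 (mod 61) since 18·17 = 306 ≡ 1, so λ ≡ 2.
  x = λ² - 58 - 15 = 4 - 73 ≡ 53; y = λ·(58 - 53) - 32 ≡ 39. → (53, 39)
8P: (53, 39) + (15, 7). λ = (7 - 39)/(15 - 53) ≡ 29/23 mod 61. 23⁻¹ ≡ 8 (mod 61) since 23·8 = 184 ≡ 1, so λ ≡ 49.
  x = λ² - 53 - 15 = 2401 - 68 ≡ 15; y = λ·(53 - 15) - 39 ≡ 54. → (15, 54)
9P: (15, 54) + (15, 7): same x and y₁ ≡ -y₂, so the sum is O.
9P = O, so the order is 9.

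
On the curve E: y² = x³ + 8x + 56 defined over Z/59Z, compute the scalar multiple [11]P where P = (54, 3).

(50, 50)

Double-and-add on 11 = (1011)₂. Start with P = (54, 3) for the leading 1-bit.
double: tangent at (54, 3): λ = (3·54² + 8)/(2·3) ≡ 24/6. 6⁻¹ ≡ 10 (mod 59), so λ ≡ 24·10 ≡ 4.
  x = λ² - 54 - 54 = 16 - 108 ≡ 26; y = λ·(54 - 26) - 3 ≡ 50. → (26, 50)
double: tangent at (26, 50): λ = (3·26² + 8)/(2·50) ≡ 30/41. 41⁻¹ ≡ 36 (mod 59), so λ ≡ 30·36 ≡ 18.
  x = λ² - 26 - 26 = 324 - 52 ≡ 36; y = λ·(26 - 36) - 50 ≡ 6. → (36, 6)
add P: (36, 6) + (54, 3). λ = (3 - 6)/(54 - 36) ≡ 56/18 mod 59. 18⁻¹ ≡ 23 (mod 59) since 18·23 = 414 ≡ 1, so λ ≡ 49.
  x = λ² - 36 - 54 = 2401 - 90 ≡ 10; y = λ·(36 - 10) - 6 ≡ 29. → (10, 29)
double: tangent at (10, 29): λ = (3·10² + 8)/(2·29) ≡ 13/58. 58⁻¹ ≡ 58 (mod 59), so λ ≡ 13·58 ≡ 46.
  x = λ² - 10 - 10 = 2116 - 20 ≡ 31; y = λ·(10 - 31) - 29 ≡ 8. → (31, 8)
add P: (31, 8) + (54, 3). λ = (3 - 8)/(54 - 31) ≡ 54/23 mod 59. 23⁻¹ ≡ 18 (mod 59) since 23·18 = 414 ≡ 1, so λ ≡ 28.
  x = λ² - 31 - 54 = 784 - 85 ≡ 50; y = λ·(31 - 50) - 8 ≡ 50. → (50, 50)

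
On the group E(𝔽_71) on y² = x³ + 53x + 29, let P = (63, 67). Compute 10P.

Repeated addition: build up to 10P.
2P: tangent at (63, 67): λ = (3·63² + 53)/(2·67) ≡ 32/63. 63⁻¹ ≡ 62 (mod 71), so λ ≡ 32·62 ≡ 67.
  x = λ² - 63 - 63 = 4489 - 126 ≡ 32; y = λ·(63 - 32) - 67 ≡ 22. → (32, 22)
3P: (32, 22) + (63, 67). λ = (67 - 22)/(63 - 32) ≡ 45/31 mod 71. 31⁻¹ ≡ 55 (mod 71), so λ ≡ 61.
  x = λ² - 32 - 63 = 3721 - 95 ≡ 5; y = λ·(32 - 5) - 22 ≡ 63. → (5, 63)
4P: (5, 63) + (63, 67). λ = (67 - 63)/(63 - 5) ≡ 4/58 mod 71. 58⁻¹ ≡ 60 (mod 71), so λ ≡ 27.
  x = λ² - 5 - 63 = 729 - 68 ≡ 22; y = λ·(5 - 22) - 63 ≡ 46. → (22, 46)
5P: (22, 46) + (63, 67). λ = (67 - 46)/(63 - 22) ≡ 21/41 mod 71. 41⁻¹ ≡ 26 (mod 71), so λ ≡ 49.
  x = λ² - 22 - 63 = 2401 - 85 ≡ 44; y = λ·(22 - 44) - 46 ≡ 12. → (44, 12)
6P: (44, 12) + (63, 67). λ = (67 - 12)/(63 - 44) ≡ 55/19 mod 71. 19⁻¹ ≡ 15 (mod 71) since 19·15 = 285 ≡ 1, so λ ≡ 44.
  x = λ² - 44 - 63 = 1936 - 107 ≡ 54; y = λ·(44 - 54) - 12 ≡ 45. → (54, 45)
7P: (54, 45) + (63, 67). λ = (67 - 45)/(63 - 54) ≡ 22/9 mod 71. 9⁻¹ ≡ 8 (mod 71) since 9·8 = 72 ≡ 1, so λ ≡ 34.
  x = λ² - 54 - 63 = 1156 - 117 ≡ 45; y = λ·(54 - 45) - 45 ≡ 48. → (45, 48)
8P: (45, 48) + (63, 67). λ = (67 - 48)/(63 - 45) ≡ 19/18 mod 71. 18⁻¹ ≡ 4 (mod 71) since 18·4 = 72 ≡ 1, so λ ≡ 5.
  x = λ² - 45 - 63 = 25 - 108 ≡ 59; y = λ·(45 - 59) - 48 ≡ 24. → (59, 24)
9P: (59, 24) + (63, 67). λ = (67 - 24)/(63 - 59) ≡ 43/4 mod 71. 4⁻¹ ≡ 18 (mod 71), so λ ≡ 64.
  x = λ² - 59 - 63 = 4096 - 122 ≡ 69; y = λ·(59 - 69) - 24 ≡ 46. → (69, 46)
10P: (69, 46) + (63, 67). λ = (67 - 46)/(63 - 69) ≡ 21/65 mod 71. 65⁻¹ ≡ 59 (mod 71), so λ ≡ 32.
  x = λ² - 69 - 63 = 1024 - 132 ≡ 40; y = λ·(69 - 40) - 46 ≡ 30. → (40, 30)

(40, 30)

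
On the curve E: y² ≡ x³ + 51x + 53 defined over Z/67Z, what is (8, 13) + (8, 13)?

(10, 25)

tangent at (8, 13): λ = (3·8² + 51)/(2·13) ≡ 42/26. 26⁻¹ ≡ 49 (mod 67) since 26·49 = 1274 ≡ 1, so λ ≡ 42·49 ≡ 48.
  x = λ² - 8 - 8 = 2304 - 16 ≡ 10; y = λ·(8 - 10) - 13 ≡ 25. → (10, 25)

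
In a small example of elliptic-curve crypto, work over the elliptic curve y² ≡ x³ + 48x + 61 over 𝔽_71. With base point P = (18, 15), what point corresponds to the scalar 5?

Repeated addition: build up to 5P.
2P: tangent at (18, 15): λ = (3·18² + 48)/(2·15) ≡ 26/30. 30⁻¹ ≡ 45 (mod 71) since 30·45 = 1350 ≡ 1, so λ ≡ 26·45 ≡ 34.
  x = λ² - 18 - 18 = 1156 - 36 ≡ 55; y = λ·(18 - 55) - 15 ≡ 5. → (55, 5)
3P: (55, 5) + (18, 15). λ = (15 - 5)/(18 - 55) ≡ 10/34 mod 71. 34⁻¹ ≡ 23 (mod 71), so λ ≡ 17.
  x = λ² - 55 - 18 = 289 - 73 ≡ 3; y = λ·(55 - 3) - 5 ≡ 27. → (3, 27)
4P: (3, 27) + (18, 15). λ = (15 - 27)/(18 - 3) ≡ 59/15 mod 71. 15⁻¹ ≡ 19 (mod 71) since 15·19 = 285 ≡ 1, so λ ≡ 56.
  x = λ² - 3 - 18 = 3136 - 21 ≡ 62; y = λ·(3 - 62) - 27 ≡ 6. → (62, 6)
5P: (62, 6) + (18, 15). λ = (15 - 6)/(18 - 62) ≡ 9/27 mod 71. 27⁻¹ ≡ 50 (mod 71), so λ ≡ 24.
  x = λ² - 62 - 18 = 576 - 80 ≡ 70; y = λ·(62 - 70) - 6 ≡ 15. → (70, 15)

(70, 15)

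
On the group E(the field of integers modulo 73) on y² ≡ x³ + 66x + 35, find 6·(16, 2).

(44, 42)

Write G = (16, 2).
Repeated addition: build up to 6G.
2G: tangent at (16, 2): λ = (3·16² + 66)/(2·2) ≡ 31/4. 4⁻¹ ≡ 55 (mod 73) since 4·55 = 220 ≡ 1, so λ ≡ 31·55 ≡ 26.
  x = λ² - 16 - 16 = 676 - 32 ≡ 60; y = λ·(16 - 60) - 2 ≡ 22. → (60, 22)
3G: (60, 22) + (16, 2). λ = (2 - 22)/(16 - 60) ≡ 53/29 mod 73. 29⁻¹ ≡ 68 (mod 73), so λ ≡ 27.
  x = λ² - 60 - 16 = 729 - 76 ≡ 69; y = λ·(60 - 69) - 22 ≡ 27. → (69, 27)
4G: (69, 27) + (16, 2). λ = (2 - 27)/(16 - 69) ≡ 48/20 mod 73. 20⁻¹ ≡ 11 (mod 73), so λ ≡ 17.
  x = λ² - 69 - 16 = 289 - 85 ≡ 58; y = λ·(69 - 58) - 27 ≡ 14. → (58, 14)
5G: (58, 14) + (16, 2). λ = (2 - 14)/(16 - 58) ≡ 61/31 mod 73. 31⁻¹ ≡ 33 (mod 73) since 31·33 = 1023 ≡ 1, so λ ≡ 42.
  x = λ² - 58 - 16 = 1764 - 74 ≡ 11; y = λ·(58 - 11) - 14 ≡ 62. → (11, 62)
6G: (11, 62) + (16, 2). λ = (2 - 62)/(16 - 11) ≡ 13/5 mod 73. 5⁻¹ ≡ 44 (mod 73), so λ ≡ 61.
  x = λ² - 11 - 16 = 3721 - 27 ≡ 44; y = λ·(11 - 44) - 62 ≡ 42. → (44, 42)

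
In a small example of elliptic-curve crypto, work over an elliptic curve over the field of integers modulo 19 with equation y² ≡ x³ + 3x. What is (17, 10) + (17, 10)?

(1, 2)

tangent at (17, 10): λ = (3·17² + 3)/(2·10) ≡ 15/1. 1⁻¹ ≡ 1 (mod 19) since 1·1 = 1 ≡ 1, so λ ≡ 15·1 ≡ 15.
  x = λ² - 17 - 17 = 225 - 34 ≡ 1; y = λ·(17 - 1) - 10 ≡ 2. → (1, 2)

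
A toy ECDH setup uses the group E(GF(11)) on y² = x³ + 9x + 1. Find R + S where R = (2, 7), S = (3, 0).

(0, 1)

(2, 7) + (3, 0). λ = (0 - 7)/(3 - 2) ≡ 4/1 mod 11. 1⁻¹ ≡ 1 (mod 11), so λ ≡ 4.
  x = λ² - 2 - 3 = 16 - 5 ≡ 0; y = λ·(2 - 0) - 7 ≡ 1. → (0, 1)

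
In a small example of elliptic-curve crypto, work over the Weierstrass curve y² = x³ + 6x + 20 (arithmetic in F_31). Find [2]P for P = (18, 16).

(5, 19)

tangent at (18, 16): λ = (3·18² + 6)/(2·16) ≡ 17/1. 1⁻¹ ≡ 1 (mod 31), so λ ≡ 17·1 ≡ 17.
  x = λ² - 18 - 18 = 289 - 36 ≡ 5; y = λ·(18 - 5) - 16 ≡ 19. → (5, 19)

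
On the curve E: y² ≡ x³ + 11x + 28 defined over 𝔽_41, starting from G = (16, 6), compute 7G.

Repeated addition: build up to 7G.
2G: tangent at (16, 6): λ = (3·16² + 11)/(2·6) ≡ 0/12. 12⁻¹ ≡ 24 (mod 41), so λ ≡ 0·24 ≡ 0.
  x = λ² - 16 - 16 = 0 - 32 ≡ 9; y = λ·(16 - 9) - 6 ≡ 35. → (9, 35)
3G: (9, 35) + (16, 6). λ = (6 - 35)/(16 - 9) ≡ 12/7 mod 41. 7⁻¹ ≡ 6 (mod 41) since 7·6 = 42 ≡ 1, so λ ≡ 31.
  x = λ² - 9 - 16 = 961 - 25 ≡ 34; y = λ·(9 - 34) - 35 ≡ 10. → (34, 10)
4G: (34, 10) + (16, 6). λ = (6 - 10)/(16 - 34) ≡ 37/23 mod 41. 23⁻¹ ≡ 25 (mod 41), so λ ≡ 23.
  x = λ² - 34 - 16 = 529 - 50 ≡ 28; y = λ·(34 - 28) - 10 ≡ 5. → (28, 5)
5G: (28, 5) + (16, 6). λ = (6 - 5)/(16 - 28) ≡ 1/29 mod 41. 29⁻¹ ≡ 17 (mod 41) since 29·17 = 493 ≡ 1, so λ ≡ 17.
  x = λ² - 28 - 16 = 289 - 44 ≡ 40; y = λ·(28 - 40) - 5 ≡ 37. → (40, 37)
6G: (40, 37) + (16, 6). λ = (6 - 37)/(16 - 40) ≡ 10/17 mod 41. 17⁻¹ ≡ 29 (mod 41), so λ ≡ 3.
  x = λ² - 40 - 16 = 9 - 56 ≡ 35; y = λ·(40 - 35) - 37 ≡ 19. → (35, 19)
7G: (35, 19) + (16, 6). λ = (6 - 19)/(16 - 35) ≡ 28/22 mod 41. 22⁻¹ ≡ 28 (mod 41), so λ ≡ 5.
  x = λ² - 35 - 16 = 25 - 51 ≡ 15; y = λ·(35 - 15) - 19 ≡ 40. → (15, 40)

(15, 40)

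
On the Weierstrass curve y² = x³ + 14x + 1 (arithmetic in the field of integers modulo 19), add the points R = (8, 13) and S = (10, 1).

(18, 9)

(8, 13) + (10, 1). λ = (1 - 13)/(10 - 8) ≡ 7/2 mod 19. 2⁻¹ ≡ 10 (mod 19) since 2·10 = 20 ≡ 1, so λ ≡ 13.
  x = λ² - 8 - 10 = 169 - 18 ≡ 18; y = λ·(8 - 18) - 13 ≡ 9. → (18, 9)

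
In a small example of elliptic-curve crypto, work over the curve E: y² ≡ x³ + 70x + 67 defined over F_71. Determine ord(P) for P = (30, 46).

2P: tangent at (30, 46): λ = (3·30² + 70)/(2·46) ≡ 1/21. 21⁻¹ ≡ 44 (mod 71), so λ ≡ 1·44 ≡ 44.
  x = λ² - 30 - 30 = 1936 - 60 ≡ 30; y = λ·(30 - 30) - 46 ≡ 25. → (30, 25)
3P: (30, 25) + (30, 46): same x and y₁ ≡ -y₂, so the sum is the point at infinity.
3P = the point at infinity, so the order is 3.

3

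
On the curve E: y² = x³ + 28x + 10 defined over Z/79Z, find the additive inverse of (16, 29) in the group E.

-(16, 29) = (16, -29 mod 79) = (16, 50).

(16, 50)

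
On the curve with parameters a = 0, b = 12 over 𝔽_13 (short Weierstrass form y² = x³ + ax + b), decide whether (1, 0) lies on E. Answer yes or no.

y² = 0² ≡ 0; x³ + 0x + 12 = 13 ≡ 0 (mod 13). 0 = 0.

yes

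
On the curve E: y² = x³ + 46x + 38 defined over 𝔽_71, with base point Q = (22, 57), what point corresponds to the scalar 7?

(11, 61)

Double-and-add on 7 = (111)₂. Start with Q = (22, 57) for the leading 1-bit.
double: tangent at (22, 57): λ = (3·22² + 46)/(2·57) ≡ 7/43. 43⁻¹ ≡ 38 (mod 71), so λ ≡ 7·38 ≡ 53.
  x = λ² - 22 - 22 = 2809 - 44 ≡ 67; y = λ·(22 - 67) - 57 ≡ 43. → (67, 43)
add Q: (67, 43) + (22, 57). λ = (57 - 43)/(22 - 67) ≡ 14/26 mod 71. 26⁻¹ ≡ 41 (mod 71) since 26·41 = 1066 ≡ 1, so λ ≡ 6.
  x = λ² - 67 - 22 = 36 - 89 ≡ 18; y = λ·(67 - 18) - 43 ≡ 38. → (18, 38)
double: tangent at (18, 38): λ = (3·18² + 46)/(2·38) ≡ 24/5. 5⁻¹ ≡ 57 (mod 71), so λ ≡ 24·57 ≡ 19.
  x = λ² - 18 - 18 = 361 - 36 ≡ 41; y = λ·(18 - 41) - 38 ≡ 22. → (41, 22)
add Q: (41, 22) + (22, 57). λ = (57 - 22)/(22 - 41) ≡ 35/52 mod 71. 52⁻¹ ≡ 56 (mod 71) since 52·56 = 2912 ≡ 1, so λ ≡ 43.
  x = λ² - 41 - 22 = 1849 - 63 ≡ 11; y = λ·(41 - 11) - 22 ≡ 61. → (11, 61)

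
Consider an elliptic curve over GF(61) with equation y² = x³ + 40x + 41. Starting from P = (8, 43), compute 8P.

(44, 11)

Double-and-add on 8 = (1000)₂. Start with P = (8, 43) for the leading 1-bit.
double: tangent at (8, 43): λ = (3·8² + 40)/(2·43) ≡ 49/25. 25⁻¹ ≡ 22 (mod 61), so λ ≡ 49·22 ≡ 41.
  x = λ² - 8 - 8 = 1681 - 16 ≡ 18; y = λ·(8 - 18) - 43 ≡ 35. → (18, 35)
double: tangent at (18, 35): λ = (3·18² + 40)/(2·35) ≡ 36/9. 9⁻¹ ≡ 34 (mod 61), so λ ≡ 36·34 ≡ 4.
  x = λ² - 18 - 18 = 16 - 36 ≡ 41; y = λ·(18 - 41) - 35 ≡ 56. → (41, 56)
double: tangent at (41, 56): λ = (3·41² + 40)/(2·56) ≡ 20/51. 51⁻¹ ≡ 6 (mod 61), so λ ≡ 20·6 ≡ 59.
  x = λ² - 41 - 41 = 3481 - 82 ≡ 44; y = λ·(41 - 44) - 56 ≡ 11. → (44, 11)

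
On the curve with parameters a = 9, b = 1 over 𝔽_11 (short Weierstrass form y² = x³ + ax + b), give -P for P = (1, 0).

(1, 0)

-(1, 0) = (1, -0 mod 11) = (1, 0).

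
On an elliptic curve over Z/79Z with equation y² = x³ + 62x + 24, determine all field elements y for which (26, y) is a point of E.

none

x³ + 62x + 24 = 19212 ≡ 15 (mod 79).
15 is a non-residue mod 79; no y exists.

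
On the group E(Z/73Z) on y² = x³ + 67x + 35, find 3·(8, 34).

(18, 49)

Write G = (8, 34).
Repeated addition: build up to 3G.
2G: tangent at (8, 34): λ = (3·8² + 67)/(2·34) ≡ 40/68. 68⁻¹ ≡ 29 (mod 73) since 68·29 = 1972 ≡ 1, so λ ≡ 40·29 ≡ 65.
  x = λ² - 8 - 8 = 4225 - 16 ≡ 48; y = λ·(8 - 48) - 34 ≡ 67. → (48, 67)
3G: (48, 67) + (8, 34). λ = (34 - 67)/(8 - 48) ≡ 40/33 mod 73. 33⁻¹ ≡ 31 (mod 73) since 33·31 = 1023 ≡ 1, so λ ≡ 72.
  x = λ² - 48 - 8 = 5184 - 56 ≡ 18; y = λ·(48 - 18) - 67 ≡ 49. → (18, 49)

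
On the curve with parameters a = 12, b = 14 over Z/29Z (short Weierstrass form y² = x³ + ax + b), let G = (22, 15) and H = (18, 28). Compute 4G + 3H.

First 4G:
Repeated addition: build up to 4G.
2G: tangent at (22, 15): λ = (3·22² + 12)/(2·15) ≡ 14/1. 1⁻¹ ≡ 1 (mod 29) since 1·1 = 1 ≡ 1, so λ ≡ 14·1 ≡ 14.
  x = λ² - 22 - 22 = 196 - 44 ≡ 7; y = λ·(22 - 7) - 15 ≡ 21. → (7, 21)
3G: (7, 21) + (22, 15). λ = (15 - 21)/(22 - 7) ≡ 23/15 mod 29. 15⁻¹ ≡ 2 (mod 29) since 15·2 = 30 ≡ 1, so λ ≡ 17.
  x = λ² - 7 - 22 = 289 - 29 ≡ 28; y = λ·(7 - 28) - 21 ≡ 28. → (28, 28)
4G: (28, 28) + (22, 15). λ = (15 - 28)/(22 - 28) ≡ 16/23 mod 29. 23⁻¹ ≡ 24 (mod 29), so λ ≡ 7.
  x = λ² - 28 - 22 = 49 - 50 ≡ 28; y = λ·(28 - 28) - 28 ≡ 1. → (28, 1)
4G = (28, 1).
Next 3H:
Repeated addition: build up to 3H.
2H: tangent at (18, 28): λ = (3·18² + 12)/(2·28) ≡ 27/27. 27⁻¹ ≡ 14 (mod 29), so λ ≡ 27·14 ≡ 1.
  x = λ² - 18 - 18 = 1 - 36 ≡ 23; y = λ·(18 - 23) - 28 ≡ 25. → (23, 25)
3H: (23, 25) + (18, 28). λ = (28 - 25)/(18 - 23) ≡ 3/24 mod 29. 24⁻¹ ≡ 23 (mod 29) since 24·23 = 552 ≡ 1, so λ ≡ 11.
  x = λ² - 23 - 18 = 121 - 41 ≡ 22; y = λ·(23 - 22) - 25 ≡ 15. → (22, 15)
3H = (22, 15).
Finally 4G + 3H:
(28, 1) + (22, 15). λ = (15 - 1)/(22 - 28) ≡ 14/23 mod 29. 23⁻¹ ≡ 24 (mod 29), so λ ≡ 17.
  x = λ² - 28 - 22 = 289 - 50 ≡ 7; y = λ·(28 - 7) - 1 ≡ 8. → (7, 8)

(7, 8)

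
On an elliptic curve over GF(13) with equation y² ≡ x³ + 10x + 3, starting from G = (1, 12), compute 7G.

Repeated addition: build up to 7G.
2G: tangent at (1, 12): λ = (3·1² + 10)/(2·12) ≡ 0/11. 11⁻¹ ≡ 6 (mod 13), so λ ≡ 0·6 ≡ 0.
  x = λ² - 1 - 1 = 0 - 2 ≡ 11; y = λ·(1 - 11) - 12 ≡ 1. → (11, 1)
3G: (11, 1) + (1, 12). λ = (12 - 1)/(1 - 11) ≡ 11/3 mod 13. 3⁻¹ ≡ 9 (mod 13), so λ ≡ 8.
  x = λ² - 11 - 1 = 64 - 12 ≡ 0; y = λ·(11 - 0) - 1 ≡ 9. → (0, 9)
4G: (0, 9) + (1, 12). λ = (12 - 9)/(1 - 0) ≡ 3/1 mod 13. 1⁻¹ ≡ 1 (mod 13) since 1·1 = 1 ≡ 1, so λ ≡ 3.
  x = λ² - 0 - 1 = 9 - 1 ≡ 8; y = λ·(0 - 8) - 9 ≡ 6. → (8, 6)
5G: (8, 6) + (1, 12). λ = (12 - 6)/(1 - 8) ≡ 6/6 mod 13. 6⁻¹ ≡ 11 (mod 13), so λ ≡ 1.
  x = λ² - 8 - 1 = 1 - 9 ≡ 5; y = λ·(8 - 5) - 6 ≡ 10. → (5, 10)
6G: (5, 10) + (1, 12). λ = (12 - 10)/(1 - 5) ≡ 2/9 mod 13. 9⁻¹ ≡ 3 (mod 13), so λ ≡ 6.
  x = λ² - 5 - 1 = 36 - 6 ≡ 4; y = λ·(5 - 4) - 10 ≡ 9. → (4, 9)
7G: (4, 9) + (1, 12). λ = (12 - 9)/(1 - 4) ≡ 3/10 mod 13. 10⁻¹ ≡ 4 (mod 13), so λ ≡ 12.
  x = λ² - 4 - 1 = 144 - 5 ≡ 9; y = λ·(4 - 9) - 9 ≡ 9. → (9, 9)

(9, 9)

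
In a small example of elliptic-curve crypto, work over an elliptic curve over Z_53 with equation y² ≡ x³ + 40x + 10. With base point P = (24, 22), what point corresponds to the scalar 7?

Double-and-add on 7 = (111)₂. Start with P = (24, 22) for the leading 1-bit.
double: tangent at (24, 22): λ = (3·24² + 40)/(2·22) ≡ 19/44. 44⁻¹ ≡ 47 (mod 53), so λ ≡ 19·47 ≡ 45.
  x = λ² - 24 - 24 = 2025 - 48 ≡ 16; y = λ·(24 - 16) - 22 ≡ 20. → (16, 20)
add P: (16, 20) + (24, 22). λ = (22 - 20)/(24 - 16) ≡ 2/8 mod 53. 8⁻¹ ≡ 20 (mod 53), so λ ≡ 40.
  x = λ² - 16 - 24 = 1600 - 40 ≡ 23; y = λ·(16 - 23) - 20 ≡ 18. → (23, 18)
double: tangent at (23, 18): λ = (3·23² + 40)/(2·18) ≡ 37/36. 36⁻¹ ≡ 28 (mod 53) since 36·28 = 1008 ≡ 1, so λ ≡ 37·28 ≡ 29.
  x = λ² - 23 - 23 = 841 - 46 ≡ 0; y = λ·(23 - 0) - 18 ≡ 13. → (0, 13)
add P: (0, 13) + (24, 22). λ = (22 - 13)/(24 - 0) ≡ 9/24 mod 53. 24⁻¹ ≡ 42 (mod 53), so λ ≡ 7.
  x = λ² - 0 - 24 = 49 - 24 ≡ 25; y = λ·(0 - 25) - 13 ≡ 24. → (25, 24)

(25, 24)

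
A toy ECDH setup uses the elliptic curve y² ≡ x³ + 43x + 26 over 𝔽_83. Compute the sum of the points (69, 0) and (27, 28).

(52, 44)

(69, 0) + (27, 28). λ = (28 - 0)/(27 - 69) ≡ 28/41 mod 83. 41⁻¹ ≡ 81 (mod 83), so λ ≡ 27.
  x = λ² - 69 - 27 = 729 - 96 ≡ 52; y = λ·(69 - 52) - 0 ≡ 44. → (52, 44)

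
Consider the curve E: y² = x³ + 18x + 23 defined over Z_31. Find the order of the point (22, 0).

2

2P: (22, 0) + (22, 0): same x and y₁ ≡ -y₂, so the sum is ∞.
2P = ∞, so the order is 2.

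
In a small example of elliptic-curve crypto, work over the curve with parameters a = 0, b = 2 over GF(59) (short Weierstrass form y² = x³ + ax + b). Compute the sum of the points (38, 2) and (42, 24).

(24, 16)

(38, 2) + (42, 24). λ = (24 - 2)/(42 - 38) ≡ 22/4 mod 59. 4⁻¹ ≡ 15 (mod 59) since 4·15 = 60 ≡ 1, so λ ≡ 35.
  x = λ² - 38 - 42 = 1225 - 80 ≡ 24; y = λ·(38 - 24) - 2 ≡ 16. → (24, 16)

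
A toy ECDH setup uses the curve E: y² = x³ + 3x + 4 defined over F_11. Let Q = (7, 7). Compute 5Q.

(5, 1)

Double-and-add on 5 = (101)₂. Start with Q = (7, 7) for the leading 1-bit.
double: tangent at (7, 7): λ = (3·7² + 3)/(2·7) ≡ 7/3. 3⁻¹ ≡ 4 (mod 11), so λ ≡ 7·4 ≡ 6.
  x = λ² - 7 - 7 = 36 - 14 ≡ 0; y = λ·(7 - 0) - 7 ≡ 2. → (0, 2)
double: tangent at (0, 2): λ = (3·0² + 3)/(2·2) ≡ 3/4. 4⁻¹ ≡ 3 (mod 11) since 4·3 = 12 ≡ 1, so λ ≡ 3·3 ≡ 9.
  x = λ² - 0 - 0 = 81 - 0 ≡ 4; y = λ·(0 - 4) - 2 ≡ 6. → (4, 6)
add Q: (4, 6) + (7, 7). λ = (7 - 6)/(7 - 4) ≡ 1/3 mod 11. 3⁻¹ ≡ 4 (mod 11), so λ ≡ 4.
  x = λ² - 4 - 7 = 16 - 11 ≡ 5; y = λ·(4 - 5) - 6 ≡ 1. → (5, 1)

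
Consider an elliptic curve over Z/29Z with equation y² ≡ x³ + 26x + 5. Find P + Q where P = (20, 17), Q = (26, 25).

(17, 16)

(20, 17) + (26, 25). λ = (25 - 17)/(26 - 20) ≡ 8/6 mod 29. 6⁻¹ ≡ 5 (mod 29) since 6·5 = 30 ≡ 1, so λ ≡ 11.
  x = λ² - 20 - 26 = 121 - 46 ≡ 17; y = λ·(20 - 17) - 17 ≡ 16. → (17, 16)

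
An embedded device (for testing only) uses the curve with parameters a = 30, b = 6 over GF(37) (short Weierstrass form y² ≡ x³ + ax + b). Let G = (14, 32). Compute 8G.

(1, 0)

Repeated addition: build up to 8G.
2G: tangent at (14, 32): λ = (3·14² + 30)/(2·32) ≡ 26/27. 27⁻¹ ≡ 11 (mod 37) since 27·11 = 297 ≡ 1, so λ ≡ 26·11 ≡ 27.
  x = λ² - 14 - 14 = 729 - 28 ≡ 35; y = λ·(14 - 35) - 32 ≡ 30. → (35, 30)
3G: (35, 30) + (14, 32). λ = (32 - 30)/(14 - 35) ≡ 2/16 mod 37. 16⁻¹ ≡ 7 (mod 37), so λ ≡ 14.
  x = λ² - 35 - 14 = 196 - 49 ≡ 36; y = λ·(35 - 36) - 30 ≡ 30. → (36, 30)
4G: (36, 30) + (14, 32). λ = (32 - 30)/(14 - 36) ≡ 2/15 mod 37. 15⁻¹ ≡ 5 (mod 37), so λ ≡ 10.
  x = λ² - 36 - 14 = 100 - 50 ≡ 13; y = λ·(36 - 13) - 30 ≡ 15. → (13, 15)
5G: (13, 15) + (14, 32). λ = (32 - 15)/(14 - 13) ≡ 17/1 mod 37. 1⁻¹ ≡ 1 (mod 37), so λ ≡ 17.
  x = λ² - 13 - 14 = 289 - 27 ≡ 3; y = λ·(13 - 3) - 15 ≡ 7. → (3, 7)
6G: (3, 7) + (14, 32). λ = (32 - 7)/(14 - 3) ≡ 25/11 mod 37. 11⁻¹ ≡ 27 (mod 37), so λ ≡ 9.
  x = λ² - 3 - 14 = 81 - 17 ≡ 27; y = λ·(3 - 27) - 7 ≡ 36. → (27, 36)
7G: (27, 36) + (14, 32). λ = (32 - 36)/(14 - 27) ≡ 33/24 mod 37. 24⁻¹ ≡ 17 (mod 37) since 24·17 = 408 ≡ 1, so λ ≡ 6.
  x = λ² - 27 - 14 = 36 - 41 ≡ 32; y = λ·(27 - 32) - 36 ≡ 8. → (32, 8)
8G: (32, 8) + (14, 32). λ = (32 - 8)/(14 - 32) ≡ 24/19 mod 37. 19⁻¹ ≡ 2 (mod 37), so λ ≡ 11.
  x = λ² - 32 - 14 = 121 - 46 ≡ 1; y = λ·(32 - 1) - 8 ≡ 0. → (1, 0)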